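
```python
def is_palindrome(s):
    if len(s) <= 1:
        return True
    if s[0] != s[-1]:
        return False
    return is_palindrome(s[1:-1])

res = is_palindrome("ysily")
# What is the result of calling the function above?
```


is_palindrome("ysily")
"ysily": s[0]='y' == s[-1]='y' -> is_palindrome("sil")
"sil": s[0]='s' != s[-1]='l' -> False
= False


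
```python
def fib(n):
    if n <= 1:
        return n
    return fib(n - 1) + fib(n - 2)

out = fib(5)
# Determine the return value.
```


fib(5)
= fib(4) + fib(3)
= (fib(3) + fib(2)) + fib(3)
Computing bottom-up: fib(0)=0, fib(1)=1, fib(2)=1, fib(3)=2, fib(4)=3, fib(5)=5
= 5


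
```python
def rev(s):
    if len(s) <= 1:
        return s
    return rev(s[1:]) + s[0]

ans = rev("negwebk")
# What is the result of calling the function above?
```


rev("negwebk")
= rev("egwebk") + "n"
= rev("gwebk") + "e" + "n"
= rev("webk") + "g" + "e" + "n"
= rev("ebk") + "w" + "g" + "e" + "n"
= rev("bk") + "e" + "w" + "g" + "e" + "n"
= rev("k") + "b" + "e" + "w" + "g" + "e" + "n"
= "k" + "b" + "e" + "w" + "g" + "e" + "n"
= "kbewgen"


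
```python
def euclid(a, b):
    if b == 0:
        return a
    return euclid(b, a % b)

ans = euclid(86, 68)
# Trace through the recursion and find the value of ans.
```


euclid(86, 68)
= euclid(68, 86 % 68) = euclid(68, 18)
= euclid(18, 68 % 18) = euclid(18, 14)
= euclid(14, 18 % 14) = euclid(14, 4)
= euclid(4, 14 % 4) = euclid(4, 2)
= euclid(2, 4 % 2) = euclid(2, 0)
b == 0, return a = 2


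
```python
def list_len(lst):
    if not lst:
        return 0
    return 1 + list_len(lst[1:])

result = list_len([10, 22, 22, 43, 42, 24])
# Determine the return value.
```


list_len([10, 22, 22, 43, 42, 24])
= 1 + list_len([22, 22, 43, 42, 24])
= 1 + 1 + list_len([22, 43, 42, 24])
= 1 + 1 + 1 + list_len([43, 42, 24])
= 1 + 1 + 1 + 1 + list_len([42, 24])
= 1 + 1 + 1 + 1 + 1 + list_len([24])
= 1 + 1 + 1 + 1 + 1 + 1 + list_len([])
= 1 + 1 + 1 + 1 + 1 + 1 + 0
= 6


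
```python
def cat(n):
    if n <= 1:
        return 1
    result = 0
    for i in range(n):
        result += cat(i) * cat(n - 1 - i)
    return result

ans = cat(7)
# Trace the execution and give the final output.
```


cat(7)
= sum of cat(i) * cat(7-1-i) for i in 0..6
First compute sub-values bottom-up:
  cat(0) = 1, cat(1) = 1
  cat(2) = 1*1 + 1*1 = 2
  cat(3) = 1*2 + 1*1 + 2*1 = 5
  cat(4) = 1*5 + 1*2 + 2*1 + 5*1 = 14
  cat(5) = 1*14 + 1*5 + 2*2 + 5*1 + 14*1 = 42
  cat(6) = 1*42 + 1*14 + 2*5 + 5*2 + 14*1 + 42*1 = 132
Now cat(7):
  cat(0)*cat(6) = 1*132 = 132
  cat(1)*cat(5) = 1*42 = 42
  cat(2)*cat(4) = 2*14 = 28
  cat(3)*cat(3) = 5*5 = 25
  cat(4)*cat(2) = 14*2 = 28
  cat(5)*cat(1) = 42*1 = 42
  cat(6)*cat(0) = 132*1 = 132
= 132 + 42 + 28 + 25 + 28 + 42 + 132
= 429


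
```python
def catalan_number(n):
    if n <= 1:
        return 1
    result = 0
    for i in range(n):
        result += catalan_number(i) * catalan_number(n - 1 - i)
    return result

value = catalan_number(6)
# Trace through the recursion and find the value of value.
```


catalan_number(6)
= sum of catalan_number(i) * catalan_number(6-1-i) for i in 0..5
First compute sub-values bottom-up:
  catalan_number(0) = 1, catalan_number(1) = 1
  catalan_number(2) = 1*1 + 1*1 = 2
  catalan_number(3) = 1*2 + 1*1 + 2*1 = 5
  catalan_number(4) = 1*5 + 1*2 + 2*1 + 5*1 = 14
  catalan_number(5) = 1*14 + 1*5 + 2*2 + 5*1 + 14*1 = 42
Now catalan_number(6):
  catalan_number(0)*catalan_number(5) = 1*42 = 42
  catalan_number(1)*catalan_number(4) = 1*14 = 14
  catalan_number(2)*catalan_number(3) = 2*5 = 10
  catalan_number(3)*catalan_number(2) = 5*2 = 10
  catalan_number(4)*catalan_number(1) = 14*1 = 14
  catalan_number(5)*catalan_number(0) = 42*1 = 42
= 42 + 14 + 10 + 10 + 14 + 42
= 132


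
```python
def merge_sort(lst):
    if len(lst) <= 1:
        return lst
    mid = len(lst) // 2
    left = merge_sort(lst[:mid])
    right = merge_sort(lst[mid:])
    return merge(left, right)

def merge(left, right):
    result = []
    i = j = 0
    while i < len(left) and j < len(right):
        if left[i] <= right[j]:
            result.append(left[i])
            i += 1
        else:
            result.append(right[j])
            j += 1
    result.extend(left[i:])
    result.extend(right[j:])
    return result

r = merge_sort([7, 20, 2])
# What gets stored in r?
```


merge_sort([7, 20, 2])
Split into [7] and [20, 2]
Left sorted: [7]
Right sorted: [2, 20]
Merge [7] and [2, 20]
= [2, 7, 20]


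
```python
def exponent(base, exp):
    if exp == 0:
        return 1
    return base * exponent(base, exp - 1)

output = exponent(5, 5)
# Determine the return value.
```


exponent(5, 5)
= 5 * exponent(5, 4)
= 5 * 5 * exponent(5, 3)
= 5 * 5 * 5 * exponent(5, 2)
= 5 * 5 * 5 * 5 * exponent(5, 1)
= 5 * 5 * 5 * 5 * 5 * exponent(5, 0)
= 5 * 5 * 5 * 5 * 5 * 1
= 3125


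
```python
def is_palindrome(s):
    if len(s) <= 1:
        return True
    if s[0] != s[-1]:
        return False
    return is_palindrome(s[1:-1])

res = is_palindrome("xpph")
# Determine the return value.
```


is_palindrome("xpph")
"xpph": s[0]='x' != s[-1]='h' -> False
= False


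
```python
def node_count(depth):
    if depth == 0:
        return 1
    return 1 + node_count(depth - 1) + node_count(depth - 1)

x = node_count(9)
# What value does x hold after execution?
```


node_count(9)
= 1 + node_count(8) + node_count(8)
= 1 + 2 * node_count(8)
node_count(k) = 2^(k+1) - 1
node_count(0) = 1
node_count(1) = 3
node_count(2) = 7
node_count(3) = 15
node_count(4) = 31
node_count(9) = 2^10 - 1 = 1023


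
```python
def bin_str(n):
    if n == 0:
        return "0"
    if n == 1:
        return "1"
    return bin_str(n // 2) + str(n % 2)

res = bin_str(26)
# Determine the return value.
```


bin_str(26)
= bin_str(13) + "0"
= bin_str(6) + "1" + "0"
= bin_str(3) + "0" + "1" + "0"
= bin_str(1) + "1" + "0" + "1" + "0"
= "1" + "1" + "0" + "1" + "0"
= "11010"


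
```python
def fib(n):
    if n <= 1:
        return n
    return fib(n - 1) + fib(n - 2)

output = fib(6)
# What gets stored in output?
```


fib(6)
= fib(5) + fib(4)
= (fib(4) + fib(3)) + fib(4)
Computing bottom-up: fib(0)=0, fib(1)=1, fib(2)=1, fib(3)=2, fib(4)=3, fib(5)=5, fib(6)=8
= 8


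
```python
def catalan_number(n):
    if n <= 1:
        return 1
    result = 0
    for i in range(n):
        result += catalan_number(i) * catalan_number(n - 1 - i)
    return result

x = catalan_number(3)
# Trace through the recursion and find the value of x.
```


catalan_number(3)
= sum of catalan_number(i) * catalan_number(3-1-i) for i in 0..2
First compute sub-values bottom-up:
  catalan_number(0) = 1, catalan_number(1) = 1
  catalan_number(2) = 1*1 + 1*1 = 2
Now catalan_number(3):
  catalan_number(0)*catalan_number(2) = 1*2 = 2
  catalan_number(1)*catalan_number(1) = 1*1 = 1
  catalan_number(2)*catalan_number(0) = 2*1 = 2
= 2 + 1 + 2
= 5


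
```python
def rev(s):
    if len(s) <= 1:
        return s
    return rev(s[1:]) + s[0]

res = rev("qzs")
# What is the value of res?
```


rev("qzs")
= rev("zs") + "q"
= rev("s") + "z" + "q"
= "s" + "z" + "q"
= "szq"


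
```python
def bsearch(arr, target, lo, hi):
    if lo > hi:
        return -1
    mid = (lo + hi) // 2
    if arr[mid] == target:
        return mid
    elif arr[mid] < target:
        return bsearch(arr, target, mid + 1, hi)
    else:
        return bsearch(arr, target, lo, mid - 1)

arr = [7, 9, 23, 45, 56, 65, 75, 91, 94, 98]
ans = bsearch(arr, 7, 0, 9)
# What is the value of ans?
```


bsearch(arr, 7, 0, 9)
lo=0, hi=9, mid=4, arr[mid]=56
56 > 7, search left half
lo=0, hi=3, mid=1, arr[mid]=9
9 > 7, search left half
lo=0, hi=0, mid=0, arr[mid]=7
arr[0] == 7, found at index 0
= 0


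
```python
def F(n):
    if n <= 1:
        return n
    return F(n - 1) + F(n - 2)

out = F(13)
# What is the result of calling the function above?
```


F(13)
= F(12) + F(11)
= (F(11) + F(10)) + F(11)
Computing bottom-up: F(0)=0, F(1)=1, F(2)=1, F(3)=2, F(4)=3, F(5)=5, F(6)=8, F(7)=13, F(8)=21, F(9)=34, F(10)=55, F(11)=89, F(12)=144, F(13)=233
= 233


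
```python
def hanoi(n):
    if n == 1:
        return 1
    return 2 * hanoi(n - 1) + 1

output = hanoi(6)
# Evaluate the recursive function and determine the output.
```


hanoi(6)
= 2 * hanoi(5) + 1
= 2 * (2 * hanoi(4) + 1) + 1
= 2 * (2 * (2 * hanoi(3) + 1) + 1) + 1
= 2 * (2 * (2 * (2 * hanoi(2) + 1) + 1) + 1) + 1
= 2 * (2 * (2 * (2 * (2 * hanoi(1) + 1) + 1) + 1) + 1) + 1
Now compute bottom-up:
hanoi(1) = 1
hanoi(2) = 2 * 1 + 1 = 3
hanoi(3) = 2 * 3 + 1 = 7
hanoi(4) = 2 * 7 + 1 = 15
hanoi(5) = 2 * 15 + 1 = 31
hanoi(6) = 2 * 31 + 1 = 63
= 63


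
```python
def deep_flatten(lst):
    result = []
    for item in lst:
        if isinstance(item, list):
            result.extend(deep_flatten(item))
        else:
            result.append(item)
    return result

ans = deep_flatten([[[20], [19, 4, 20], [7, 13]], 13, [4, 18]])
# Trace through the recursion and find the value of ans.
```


deep_flatten([[[20], [19, 4, 20], [7, 13]], 13, [4, 18]])
Processing each element:
  [[20], [19, 4, 20], [7, 13]] is a list -> deep_flatten recursively -> [20, 19, 4, 20, 7, 13]
  13 is not a list -> append 13
  [4, 18] is a list -> deep_flatten recursively -> [4, 18]
= [20, 19, 4, 20, 7, 13, 13, 4, 18]


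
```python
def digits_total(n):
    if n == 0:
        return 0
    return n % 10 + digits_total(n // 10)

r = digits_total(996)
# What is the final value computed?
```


digits_total(996)
= 6 + digits_total(99)
= 6 + 9 + digits_total(9)
= 6 + 9 + 9 + digits_total(0)
= 6 + 9 + 9 + 0
= 24


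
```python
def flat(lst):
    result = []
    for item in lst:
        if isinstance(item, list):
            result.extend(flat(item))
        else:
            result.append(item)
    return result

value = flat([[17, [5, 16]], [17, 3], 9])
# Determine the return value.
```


flat([[17, [5, 16]], [17, 3], 9])
Processing each element:
  [17, [5, 16]] is a list -> flat recursively -> [17, 5, 16]
  [17, 3] is a list -> flat recursively -> [17, 3]
  9 is not a list -> append 9
= [17, 5, 16, 17, 3, 9]


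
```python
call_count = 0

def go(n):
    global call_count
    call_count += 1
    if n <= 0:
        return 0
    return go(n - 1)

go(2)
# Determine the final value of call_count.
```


go(2) calls go(1) calls ... calls go(0)
Total calls: 2 + 1 (for base case) = 3


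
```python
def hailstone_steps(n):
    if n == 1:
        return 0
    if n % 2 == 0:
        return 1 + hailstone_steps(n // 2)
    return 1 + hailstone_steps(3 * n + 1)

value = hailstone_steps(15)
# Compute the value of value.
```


hailstone_steps(15)
15 is odd -> 3*15+1 = 46 -> hailstone_steps(46)
46 is even -> hailstone_steps(23)
23 is odd -> 3*23+1 = 70 -> hailstone_steps(70)
70 is even -> hailstone_steps(35)
35 is odd -> 3*35+1 = 106 -> hailstone_steps(106)
106 is even -> hailstone_steps(53)
53 is odd -> 3*53+1 = 160 -> hailstone_steps(160)
160 is even -> hailstone_steps(80)
80 is even -> hailstone_steps(40)
40 is even -> hailstone_steps(20)
20 is even -> hailstone_steps(10)
10 is even -> hailstone_steps(5)
5 is odd -> 3*5+1 = 16 -> hailstone_steps(16)
16 is even -> hailstone_steps(8)
8 is even -> hailstone_steps(4)
4 is even -> hailstone_steps(2)
2 is even -> hailstone_steps(1)
Reached 1 after 17 steps
= 17


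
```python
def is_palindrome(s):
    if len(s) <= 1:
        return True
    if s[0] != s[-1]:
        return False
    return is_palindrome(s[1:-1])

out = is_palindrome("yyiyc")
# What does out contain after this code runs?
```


is_palindrome("yyiyc")
"yyiyc": s[0]='y' != s[-1]='c' -> False
= False


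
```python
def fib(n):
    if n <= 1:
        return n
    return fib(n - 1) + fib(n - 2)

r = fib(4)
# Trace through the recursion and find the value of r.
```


fib(4)
= fib(3) + fib(2)
= (fib(2) + fib(1)) + fib(2)
Computing bottom-up: fib(0)=0, fib(1)=1, fib(2)=1, fib(3)=2, fib(4)=3
= 3


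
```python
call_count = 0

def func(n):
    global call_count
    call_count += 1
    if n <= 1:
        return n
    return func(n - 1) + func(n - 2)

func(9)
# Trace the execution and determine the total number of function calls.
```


func(9) calls func(8) and func(7); each non-base call branches into two more.
Let C(k) = total number of calls made by func(k), including the call to func(k) itself.
Base cases: C(0) = 1, C(1) = 1
Recurrence: C(k) = 1 + C(k-1) + C(k-2)
  C(2) = 1 + C(1) + C(0) = 1 + 1 + 1 = 3
  C(3) = 1 + C(2) + C(1) = 1 + 3 + 1 = 5
  C(4) = 1 + C(3) + C(2) = 1 + 5 + 3 = 9
  C(5) = 1 + C(4) + C(3) = 1 + 9 + 5 = 15
  C(6) = 1 + C(5) + C(4) = 1 + 15 + 9 = 25
  C(7) = 1 + C(6) + C(5) = 1 + 25 + 15 = 41
  C(8) = 1 + C(7) + C(6) = 1 + 41 + 25 = 67
  C(9) = 1 + C(8) + C(7) = 1 + 67 + 41 = 109
Total calls = C(9) = 109


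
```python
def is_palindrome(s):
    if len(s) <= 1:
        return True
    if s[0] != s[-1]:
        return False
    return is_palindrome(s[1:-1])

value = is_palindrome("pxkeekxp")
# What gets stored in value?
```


is_palindrome("pxkeekxp")
"pxkeekxp": s[0]='p' == s[-1]='p' -> is_palindrome("xkeekx")
"xkeekx": s[0]='x' == s[-1]='x' -> is_palindrome("keek")
"keek": s[0]='k' == s[-1]='k' -> is_palindrome("ee")
"ee": s[0]='e' == s[-1]='e' -> is_palindrome("")
"": len <= 1 -> True
= True


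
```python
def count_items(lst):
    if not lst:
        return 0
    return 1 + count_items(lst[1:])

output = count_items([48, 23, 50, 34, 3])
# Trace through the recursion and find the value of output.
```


count_items([48, 23, 50, 34, 3])
= 1 + count_items([23, 50, 34, 3])
= 1 + 1 + count_items([50, 34, 3])
= 1 + 1 + 1 + count_items([34, 3])
= 1 + 1 + 1 + 1 + count_items([3])
= 1 + 1 + 1 + 1 + 1 + count_items([])
= 1 + 1 + 1 + 1 + 1 + 0
= 5


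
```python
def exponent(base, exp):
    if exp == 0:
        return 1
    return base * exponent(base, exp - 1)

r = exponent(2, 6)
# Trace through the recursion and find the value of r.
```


exponent(2, 6)
= 2 * exponent(2, 5)
= 2 * 2 * exponent(2, 4)
= 2 * 2 * 2 * exponent(2, 3)
= 2 * 2 * 2 * 2 * exponent(2, 2)
= 2 * 2 * 2 * 2 * 2 * exponent(2, 1)
= 2 * 2 * 2 * 2 * 2 * 2 * exponent(2, 0)
= 2 * 2 * 2 * 2 * 2 * 2 * 1
= 64


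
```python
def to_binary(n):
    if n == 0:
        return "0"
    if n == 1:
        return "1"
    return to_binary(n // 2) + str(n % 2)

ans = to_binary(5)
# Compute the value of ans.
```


to_binary(5)
= to_binary(2) + "1"
= to_binary(1) + "0" + "1"
= "1" + "0" + "1"
= "101"


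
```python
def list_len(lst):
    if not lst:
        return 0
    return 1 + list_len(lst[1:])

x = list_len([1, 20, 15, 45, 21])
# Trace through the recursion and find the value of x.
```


list_len([1, 20, 15, 45, 21])
= 1 + list_len([20, 15, 45, 21])
= 1 + 1 + list_len([15, 45, 21])
= 1 + 1 + 1 + list_len([45, 21])
= 1 + 1 + 1 + 1 + list_len([21])
= 1 + 1 + 1 + 1 + 1 + list_len([])
= 1 + 1 + 1 + 1 + 1 + 0
= 5


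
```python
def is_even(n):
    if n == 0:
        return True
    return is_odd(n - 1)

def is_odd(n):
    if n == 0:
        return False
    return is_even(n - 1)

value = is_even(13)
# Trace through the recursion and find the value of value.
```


is_even(13)
= is_odd(12)
= is_even(11)
= is_odd(10)
= is_even(9)
= is_odd(8)
= is_even(7)
= is_odd(6)
= is_even(5)
= is_odd(4)
= is_even(3)
= is_odd(2)
= is_even(1)
= is_odd(0)
n == 0: return False
= False


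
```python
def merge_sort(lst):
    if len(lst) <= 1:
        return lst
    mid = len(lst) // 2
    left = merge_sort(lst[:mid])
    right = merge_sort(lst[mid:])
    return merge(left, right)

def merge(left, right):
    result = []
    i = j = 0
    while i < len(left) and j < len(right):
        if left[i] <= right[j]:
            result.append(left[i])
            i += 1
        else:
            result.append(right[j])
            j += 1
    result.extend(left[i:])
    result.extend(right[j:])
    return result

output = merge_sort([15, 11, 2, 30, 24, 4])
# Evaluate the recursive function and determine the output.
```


merge_sort([15, 11, 2, 30, 24, 4])
Split into [15, 11, 2] and [30, 24, 4]
Left sorted: [2, 11, 15]
Right sorted: [4, 24, 30]
Merge [2, 11, 15] and [4, 24, 30]
= [2, 4, 11, 15, 24, 30]


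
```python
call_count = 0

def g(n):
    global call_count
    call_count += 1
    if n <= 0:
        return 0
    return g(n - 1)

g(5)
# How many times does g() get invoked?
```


g(5) calls g(4) calls ... calls g(0)
Total calls: 5 + 1 (for base case) = 6


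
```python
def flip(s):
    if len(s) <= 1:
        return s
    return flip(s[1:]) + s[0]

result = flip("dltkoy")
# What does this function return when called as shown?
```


flip("dltkoy")
= flip("ltkoy") + "d"
= flip("tkoy") + "l" + "d"
= flip("koy") + "t" + "l" + "d"
= flip("oy") + "k" + "t" + "l" + "d"
= flip("y") + "o" + "k" + "t" + "l" + "d"
= "y" + "o" + "k" + "t" + "l" + "d"
= "yoktld"


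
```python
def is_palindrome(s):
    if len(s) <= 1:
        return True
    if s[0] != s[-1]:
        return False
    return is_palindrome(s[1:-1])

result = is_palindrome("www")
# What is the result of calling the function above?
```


is_palindrome("www")
"www": s[0]='w' == s[-1]='w' -> is_palindrome("w")
"w": len <= 1 -> True
= True


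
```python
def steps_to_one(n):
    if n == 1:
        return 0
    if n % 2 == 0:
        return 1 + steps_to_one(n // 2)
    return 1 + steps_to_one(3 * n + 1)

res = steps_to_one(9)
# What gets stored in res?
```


steps_to_one(9)
9 is odd -> 3*9+1 = 28 -> steps_to_one(28)
28 is even -> steps_to_one(14)
14 is even -> steps_to_one(7)
7 is odd -> 3*7+1 = 22 -> steps_to_one(22)
22 is even -> steps_to_one(11)
11 is odd -> 3*11+1 = 34 -> steps_to_one(34)
34 is even -> steps_to_one(17)
17 is odd -> 3*17+1 = 52 -> steps_to_one(52)
52 is even -> steps_to_one(26)
26 is even -> steps_to_one(13)
13 is odd -> 3*13+1 = 40 -> steps_to_one(40)
40 is even -> steps_to_one(20)
20 is even -> steps_to_one(10)
10 is even -> steps_to_one(5)
5 is odd -> 3*5+1 = 16 -> steps_to_one(16)
16 is even -> steps_to_one(8)
8 is even -> steps_to_one(4)
4 is even -> steps_to_one(2)
2 is even -> steps_to_one(1)
Reached 1 after 19 steps
= 19


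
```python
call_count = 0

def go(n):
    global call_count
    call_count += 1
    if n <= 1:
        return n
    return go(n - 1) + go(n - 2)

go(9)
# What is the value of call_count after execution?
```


go(9) calls go(8) and go(7); each non-base call branches into two more.
Let C(k) = total number of calls made by go(k), including the call to go(k) itself.
Base cases: C(0) = 1, C(1) = 1
Recurrence: C(k) = 1 + C(k-1) + C(k-2)
  C(2) = 1 + C(1) + C(0) = 1 + 1 + 1 = 3
  C(3) = 1 + C(2) + C(1) = 1 + 3 + 1 = 5
  C(4) = 1 + C(3) + C(2) = 1 + 5 + 3 = 9
  C(5) = 1 + C(4) + C(3) = 1 + 9 + 5 = 15
  C(6) = 1 + C(5) + C(4) = 1 + 15 + 9 = 25
  C(7) = 1 + C(6) + C(5) = 1 + 25 + 15 = 41
  C(8) = 1 + C(7) + C(6) = 1 + 41 + 25 = 67
  C(9) = 1 + C(8) + C(7) = 1 + 67 + 41 = 109
Total calls = C(9) = 109


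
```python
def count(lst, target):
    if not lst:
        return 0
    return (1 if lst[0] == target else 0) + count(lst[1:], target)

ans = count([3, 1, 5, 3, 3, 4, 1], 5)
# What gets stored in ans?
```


count([3, 1, 5, 3, 3, 4, 1], 5)
lst[0]=3 != 5: 0 + count([1, 5, 3, 3, 4, 1], 5)
lst[0]=1 != 5: 0 + count([5, 3, 3, 4, 1], 5)
lst[0]=5 == 5: 1 + count([3, 3, 4, 1], 5)
lst[0]=3 != 5: 0 + count([3, 4, 1], 5)
lst[0]=3 != 5: 0 + count([4, 1], 5)
lst[0]=4 != 5: 0 + count([1], 5)
lst[0]=1 != 5: 0 + count([], 5)
= 1


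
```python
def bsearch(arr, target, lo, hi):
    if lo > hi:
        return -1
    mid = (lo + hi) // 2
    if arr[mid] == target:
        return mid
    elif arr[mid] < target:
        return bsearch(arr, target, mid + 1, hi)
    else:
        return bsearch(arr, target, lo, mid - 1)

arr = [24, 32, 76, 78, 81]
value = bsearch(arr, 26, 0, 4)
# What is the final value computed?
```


bsearch(arr, 26, 0, 4)
lo=0, hi=4, mid=2, arr[mid]=76
76 > 26, search left half
lo=0, hi=1, mid=0, arr[mid]=24
24 < 26, search right half
lo=1, hi=1, mid=1, arr[mid]=32
32 > 26, search left half
lo > hi, target not found, return -1
= -1


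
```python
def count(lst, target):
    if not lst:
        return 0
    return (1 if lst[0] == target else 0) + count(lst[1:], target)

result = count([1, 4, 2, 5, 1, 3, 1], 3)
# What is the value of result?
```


count([1, 4, 2, 5, 1, 3, 1], 3)
lst[0]=1 != 3: 0 + count([4, 2, 5, 1, 3, 1], 3)
lst[0]=4 != 3: 0 + count([2, 5, 1, 3, 1], 3)
lst[0]=2 != 3: 0 + count([5, 1, 3, 1], 3)
lst[0]=5 != 3: 0 + count([1, 3, 1], 3)
lst[0]=1 != 3: 0 + count([3, 1], 3)
lst[0]=3 == 3: 1 + count([1], 3)
lst[0]=1 != 3: 0 + count([], 3)
= 1


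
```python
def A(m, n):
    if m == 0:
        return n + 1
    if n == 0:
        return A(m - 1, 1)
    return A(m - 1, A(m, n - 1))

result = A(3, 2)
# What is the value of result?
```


A(3, 2)
= A(2, A(3, 1))
First compute A(3, 1) = 13
= A(2, 13)
= 29


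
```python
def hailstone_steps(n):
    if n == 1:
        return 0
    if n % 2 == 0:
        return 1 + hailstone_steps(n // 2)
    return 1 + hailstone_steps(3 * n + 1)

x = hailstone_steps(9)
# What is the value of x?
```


hailstone_steps(9)
9 is odd -> 3*9+1 = 28 -> hailstone_steps(28)
28 is even -> hailstone_steps(14)
14 is even -> hailstone_steps(7)
7 is odd -> 3*7+1 = 22 -> hailstone_steps(22)
22 is even -> hailstone_steps(11)
11 is odd -> 3*11+1 = 34 -> hailstone_steps(34)
34 is even -> hailstone_steps(17)
17 is odd -> 3*17+1 = 52 -> hailstone_steps(52)
52 is even -> hailstone_steps(26)
26 is even -> hailstone_steps(13)
13 is odd -> 3*13+1 = 40 -> hailstone_steps(40)
40 is even -> hailstone_steps(20)
20 is even -> hailstone_steps(10)
10 is even -> hailstone_steps(5)
5 is odd -> 3*5+1 = 16 -> hailstone_steps(16)
16 is even -> hailstone_steps(8)
8 is even -> hailstone_steps(4)
4 is even -> hailstone_steps(2)
2 is even -> hailstone_steps(1)
Reached 1 after 19 steps
= 19


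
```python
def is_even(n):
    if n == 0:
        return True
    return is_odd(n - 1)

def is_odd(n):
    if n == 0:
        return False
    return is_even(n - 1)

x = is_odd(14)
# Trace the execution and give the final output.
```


is_odd(14)
= is_even(13)
= is_odd(12)
= is_even(11)
= is_odd(10)
= is_even(9)
= is_odd(8)
= is_even(7)
= is_odd(6)
= is_even(5)
= is_odd(4)
= is_even(3)
= is_odd(2)
= is_even(1)
= is_odd(0)
n == 0: return False
= False


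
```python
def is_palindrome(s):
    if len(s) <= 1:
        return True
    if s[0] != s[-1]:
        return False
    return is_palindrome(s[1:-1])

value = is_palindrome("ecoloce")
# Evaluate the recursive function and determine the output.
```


is_palindrome("ecoloce")
"ecoloce": s[0]='e' == s[-1]='e' -> is_palindrome("coloc")
"coloc": s[0]='c' == s[-1]='c' -> is_palindrome("olo")
"olo": s[0]='o' == s[-1]='o' -> is_palindrome("l")
"l": len <= 1 -> True
= True


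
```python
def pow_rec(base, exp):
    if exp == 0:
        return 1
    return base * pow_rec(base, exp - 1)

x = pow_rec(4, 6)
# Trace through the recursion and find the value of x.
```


pow_rec(4, 6)
= 4 * pow_rec(4, 5)
= 4 * 4 * pow_rec(4, 4)
= 4 * 4 * 4 * pow_rec(4, 3)
= 4 * 4 * 4 * 4 * pow_rec(4, 2)
= 4 * 4 * 4 * 4 * 4 * pow_rec(4, 1)
= 4 * 4 * 4 * 4 * 4 * 4 * pow_rec(4, 0)
= 4 * 4 * 4 * 4 * 4 * 4 * 1
= 4096


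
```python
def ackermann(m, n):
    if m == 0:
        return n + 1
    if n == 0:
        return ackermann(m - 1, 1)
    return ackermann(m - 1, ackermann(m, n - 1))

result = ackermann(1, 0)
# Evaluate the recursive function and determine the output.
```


ackermann(1, 0)
n == 0: return ackermann(0, 1)
= ackermann(0, 1) = 2
= 2


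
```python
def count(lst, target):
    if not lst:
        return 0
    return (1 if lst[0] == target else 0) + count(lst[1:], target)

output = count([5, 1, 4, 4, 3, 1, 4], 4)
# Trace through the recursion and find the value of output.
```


count([5, 1, 4, 4, 3, 1, 4], 4)
lst[0]=5 != 4: 0 + count([1, 4, 4, 3, 1, 4], 4)
lst[0]=1 != 4: 0 + count([4, 4, 3, 1, 4], 4)
lst[0]=4 == 4: 1 + count([4, 3, 1, 4], 4)
lst[0]=4 == 4: 1 + count([3, 1, 4], 4)
lst[0]=3 != 4: 0 + count([1, 4], 4)
lst[0]=1 != 4: 0 + count([4], 4)
lst[0]=4 == 4: 1 + count([], 4)
= 3


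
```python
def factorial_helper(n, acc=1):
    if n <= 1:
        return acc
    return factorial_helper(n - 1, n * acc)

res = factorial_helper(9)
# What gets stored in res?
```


factorial_helper(9, 1)
= factorial_helper(8, 9 * 1) = factorial_helper(8, 9)
= factorial_helper(7, 8 * 9) = factorial_helper(7, 72)
= factorial_helper(6, 7 * 72) = factorial_helper(6, 504)
= factorial_helper(5, 6 * 504) = factorial_helper(5, 3024)
= factorial_helper(4, 5 * 3024) = factorial_helper(4, 15120)
= factorial_helper(3, 4 * 15120) = factorial_helper(3, 60480)
= factorial_helper(2, 3 * 60480) = factorial_helper(2, 181440)
= factorial_helper(1, 2 * 181440) = factorial_helper(1, 362880)
n <= 1, return acc = 362880


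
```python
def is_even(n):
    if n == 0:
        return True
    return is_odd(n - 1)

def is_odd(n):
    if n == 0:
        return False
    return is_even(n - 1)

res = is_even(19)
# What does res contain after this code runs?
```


is_even(19)
= is_odd(18)
= is_even(17)
= is_odd(16)
= is_even(15)
= is_odd(14)
= is_even(13)
= is_odd(12)
= is_even(11)
= is_odd(10)
= is_even(9)
= is_odd(8)
= is_even(7)
= is_odd(6)
= is_even(5)
= is_odd(4)
= is_even(3)
= is_odd(2)
= is_even(1)
= is_odd(0)
n == 0: return False
= False


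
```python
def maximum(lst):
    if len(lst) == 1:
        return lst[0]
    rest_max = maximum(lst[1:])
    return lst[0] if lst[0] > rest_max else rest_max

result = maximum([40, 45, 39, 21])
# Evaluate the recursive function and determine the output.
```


maximum([40, 45, 39, 21])
= compare 40 with maximum([45, 39, 21])
= compare 45 with maximum([39, 21])
= compare 39 with maximum([21])
Base: maximum([21]) = 21
compare 39 with 21: max = 39
compare 45 with 39: max = 45
compare 40 with 45: max = 45
= 45


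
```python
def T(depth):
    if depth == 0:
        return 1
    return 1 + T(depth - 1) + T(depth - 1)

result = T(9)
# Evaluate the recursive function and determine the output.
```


T(9)
= 1 + T(8) + T(8)
= 1 + 2 * T(8)
T(k) = 2^(k+1) - 1
T(0) = 1
T(1) = 3
T(2) = 7
T(3) = 15
T(4) = 31
T(9) = 2^10 - 1 = 1023


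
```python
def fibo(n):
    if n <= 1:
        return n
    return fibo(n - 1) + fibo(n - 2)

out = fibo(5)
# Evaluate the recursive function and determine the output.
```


fibo(5)
= fibo(4) + fibo(3)
= (fibo(3) + fibo(2)) + fibo(3)
Computing bottom-up: fibo(0)=0, fibo(1)=1, fibo(2)=1, fibo(3)=2, fibo(4)=3, fibo(5)=5
= 5


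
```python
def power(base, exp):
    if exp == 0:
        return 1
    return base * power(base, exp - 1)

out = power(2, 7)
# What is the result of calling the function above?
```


power(2, 7)
= 2 * power(2, 6)
= 2 * 2 * power(2, 5)
= 2 * 2 * 2 * power(2, 4)
= 2 * 2 * 2 * 2 * power(2, 3)
= 2 * 2 * 2 * 2 * 2 * power(2, 2)
= 2 * 2 * 2 * 2 * 2 * 2 * power(2, 1)
= 2 * 2 * 2 * 2 * 2 * 2 * 2 * power(2, 0)
= 2 * 2 * 2 * 2 * 2 * 2 * 2 * 1
= 128


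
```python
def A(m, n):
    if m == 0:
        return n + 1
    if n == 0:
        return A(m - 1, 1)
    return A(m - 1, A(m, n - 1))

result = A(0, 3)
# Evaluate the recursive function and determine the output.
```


A(0, 3)
m == 0: return 3 + 1 = 4
= 4


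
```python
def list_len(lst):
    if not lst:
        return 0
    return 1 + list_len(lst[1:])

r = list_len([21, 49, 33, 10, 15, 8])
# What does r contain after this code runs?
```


list_len([21, 49, 33, 10, 15, 8])
= 1 + list_len([49, 33, 10, 15, 8])
= 1 + 1 + list_len([33, 10, 15, 8])
= 1 + 1 + 1 + list_len([10, 15, 8])
= 1 + 1 + 1 + 1 + list_len([15, 8])
= 1 + 1 + 1 + 1 + 1 + list_len([8])
= 1 + 1 + 1 + 1 + 1 + 1 + list_len([])
= 1 + 1 + 1 + 1 + 1 + 1 + 0
= 6


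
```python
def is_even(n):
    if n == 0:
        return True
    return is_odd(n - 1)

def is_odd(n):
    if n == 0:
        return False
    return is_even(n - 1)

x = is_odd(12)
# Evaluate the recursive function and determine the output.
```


is_odd(12)
= is_even(11)
= is_odd(10)
= is_even(9)
= is_odd(8)
= is_even(7)
= is_odd(6)
= is_even(5)
= is_odd(4)
= is_even(3)
= is_odd(2)
= is_even(1)
= is_odd(0)
n == 0: return False
= False


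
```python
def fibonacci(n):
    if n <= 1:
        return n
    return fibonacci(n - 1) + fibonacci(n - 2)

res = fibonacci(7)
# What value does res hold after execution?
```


fibonacci(7)
= fibonacci(6) + fibonacci(5)
= (fibonacci(5) + fibonacci(4)) + fibonacci(5)
Computing bottom-up: fibonacci(0)=0, fibonacci(1)=1, fibonacci(2)=1, fibonacci(3)=2, fibonacci(4)=3, fibonacci(5)=5, fibonacci(6)=8, fibonacci(7)=13
= 13


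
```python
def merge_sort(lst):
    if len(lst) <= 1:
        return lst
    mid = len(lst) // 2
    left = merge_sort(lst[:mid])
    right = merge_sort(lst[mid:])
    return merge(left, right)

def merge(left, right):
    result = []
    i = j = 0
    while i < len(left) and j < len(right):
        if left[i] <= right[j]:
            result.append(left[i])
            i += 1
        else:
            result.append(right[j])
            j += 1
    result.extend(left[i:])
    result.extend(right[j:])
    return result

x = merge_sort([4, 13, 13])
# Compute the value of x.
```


merge_sort([4, 13, 13])
Split into [4] and [13, 13]
Left sorted: [4]
Right sorted: [13, 13]
Merge [4] and [13, 13]
= [4, 13, 13]


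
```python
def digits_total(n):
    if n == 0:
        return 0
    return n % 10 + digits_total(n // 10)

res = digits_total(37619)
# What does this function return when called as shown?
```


digits_total(37619)
= 9 + digits_total(3761)
= 9 + 1 + digits_total(376)
= 9 + 1 + 6 + digits_total(37)
= 9 + 1 + 6 + 7 + digits_total(3)
= 9 + 1 + 6 + 7 + 3 + digits_total(0)
= 9 + 1 + 6 + 7 + 3 + 0
= 26


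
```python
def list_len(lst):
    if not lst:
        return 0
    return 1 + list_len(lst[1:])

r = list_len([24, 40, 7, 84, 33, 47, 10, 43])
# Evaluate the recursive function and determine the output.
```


list_len([24, 40, 7, 84, 33, 47, 10, 43])
= 1 + list_len([40, 7, 84, 33, 47, 10, 43])
= 1 + 1 + list_len([7, 84, 33, 47, 10, 43])
= 1 + 1 + 1 + list_len([84, 33, 47, 10, 43])
= 1 + 1 + 1 + 1 + list_len([33, 47, 10, 43])
= 1 + 1 + 1 + 1 + 1 + list_len([47, 10, 43])
= 1 + 1 + 1 + 1 + 1 + 1 + list_len([10, 43])
= 1 + 1 + 1 + 1 + 1 + 1 + 1 + list_len([43])
= 1 + 1 + 1 + 1 + 1 + 1 + 1 + 1 + list_len([])
= 1 + 1 + 1 + 1 + 1 + 1 + 1 + 1 + 0
= 8


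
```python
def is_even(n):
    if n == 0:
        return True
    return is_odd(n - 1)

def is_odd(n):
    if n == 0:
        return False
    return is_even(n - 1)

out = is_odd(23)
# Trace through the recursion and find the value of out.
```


is_odd(23)
= is_even(22)
= is_odd(21)
= is_even(20)
= is_odd(19)
= is_even(18)
= is_odd(17)
= is_even(16)
= is_odd(15)
= is_even(14)
= is_odd(13)
= is_even(12)
= is_odd(11)
= is_even(10)
= is_odd(9)
= is_even(8)
= is_odd(7)
= is_even(6)
= is_odd(5)
= is_even(4)
= is_odd(3)
= is_even(2)
= is_odd(1)
= is_even(0)
n == 0: return True
= True


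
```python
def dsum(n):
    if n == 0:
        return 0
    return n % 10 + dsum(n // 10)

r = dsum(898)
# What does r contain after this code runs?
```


dsum(898)
= 8 + dsum(89)
= 8 + 9 + dsum(8)
= 8 + 9 + 8 + dsum(0)
= 8 + 9 + 8 + 0
= 25


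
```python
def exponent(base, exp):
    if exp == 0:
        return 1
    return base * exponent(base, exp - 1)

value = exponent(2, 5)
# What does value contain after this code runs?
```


exponent(2, 5)
= 2 * exponent(2, 4)
= 2 * 2 * exponent(2, 3)
= 2 * 2 * 2 * exponent(2, 2)
= 2 * 2 * 2 * 2 * exponent(2, 1)
= 2 * 2 * 2 * 2 * 2 * exponent(2, 0)
= 2 * 2 * 2 * 2 * 2 * 1
= 32


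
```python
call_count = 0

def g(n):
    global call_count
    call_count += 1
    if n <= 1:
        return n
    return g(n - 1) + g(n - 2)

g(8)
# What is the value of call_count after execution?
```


g(8) calls g(7) and g(6); each non-base call branches into two more.
Let C(k) = total number of calls made by g(k), including the call to g(k) itself.
Base cases: C(0) = 1, C(1) = 1
Recurrence: C(k) = 1 + C(k-1) + C(k-2)
  C(2) = 1 + C(1) + C(0) = 1 + 1 + 1 = 3
  C(3) = 1 + C(2) + C(1) = 1 + 3 + 1 = 5
  C(4) = 1 + C(3) + C(2) = 1 + 5 + 3 = 9
  C(5) = 1 + C(4) + C(3) = 1 + 9 + 5 = 15
  C(6) = 1 + C(5) + C(4) = 1 + 15 + 9 = 25
  C(7) = 1 + C(6) + C(5) = 1 + 25 + 15 = 41
  C(8) = 1 + C(7) + C(6) = 1 + 41 + 25 = 67
Total calls = C(8) = 67


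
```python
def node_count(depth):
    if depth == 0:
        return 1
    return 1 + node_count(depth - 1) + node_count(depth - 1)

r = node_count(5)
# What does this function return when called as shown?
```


node_count(5)
= 1 + node_count(4) + node_count(4)
= 1 + 2 * node_count(4)
node_count(k) = 2^(k+1) - 1
node_count(0) = 1
node_count(1) = 3
node_count(2) = 7
node_count(3) = 15
node_count(4) = 31
node_count(5) = 2^6 - 1 = 63


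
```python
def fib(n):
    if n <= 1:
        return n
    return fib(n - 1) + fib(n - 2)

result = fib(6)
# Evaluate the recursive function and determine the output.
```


fib(6)
= fib(5) + fib(4)
= (fib(4) + fib(3)) + fib(4)
Computing bottom-up: fib(0)=0, fib(1)=1, fib(2)=1, fib(3)=2, fib(4)=3, fib(5)=5, fib(6)=8
= 8


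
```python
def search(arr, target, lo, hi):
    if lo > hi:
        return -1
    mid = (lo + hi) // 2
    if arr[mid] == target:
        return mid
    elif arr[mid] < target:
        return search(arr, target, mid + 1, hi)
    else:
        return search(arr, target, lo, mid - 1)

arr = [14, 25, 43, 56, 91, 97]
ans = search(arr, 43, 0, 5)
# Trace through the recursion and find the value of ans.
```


search(arr, 43, 0, 5)
lo=0, hi=5, mid=2, arr[mid]=43
arr[2] == 43, found at index 2
= 2


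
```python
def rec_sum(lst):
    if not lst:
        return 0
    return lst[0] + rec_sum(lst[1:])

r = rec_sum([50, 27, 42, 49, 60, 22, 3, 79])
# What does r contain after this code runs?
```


rec_sum([50, 27, 42, 49, 60, 22, 3, 79])
= 50 + rec_sum([27, 42, 49, 60, 22, 3, 79])
= 50 + 27 + rec_sum([42, 49, 60, 22, 3, 79])
= 50 + 27 + 42 + rec_sum([49, 60, 22, 3, 79])
= 50 + 27 + 42 + 49 + rec_sum([60, 22, 3, 79])
= 50 + 27 + 42 + 49 + 60 + rec_sum([22, 3, 79])
= 50 + 27 + 42 + 49 + 60 + 22 + rec_sum([3, 79])
= 50 + 27 + 42 + 49 + 60 + 22 + 3 + rec_sum([79])
= 50 + 27 + 42 + 49 + 60 + 22 + 3 + 79 + rec_sum([])
= 50 + 27 + 42 + 49 + 60 + 22 + 3 + 79 + 0
= 332


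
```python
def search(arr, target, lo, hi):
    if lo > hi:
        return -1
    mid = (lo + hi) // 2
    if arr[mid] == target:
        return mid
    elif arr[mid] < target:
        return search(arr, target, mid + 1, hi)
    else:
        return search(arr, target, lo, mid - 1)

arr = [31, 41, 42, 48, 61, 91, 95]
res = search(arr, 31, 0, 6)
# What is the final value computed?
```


search(arr, 31, 0, 6)
lo=0, hi=6, mid=3, arr[mid]=48
48 > 31, search left half
lo=0, hi=2, mid=1, arr[mid]=41
41 > 31, search left half
lo=0, hi=0, mid=0, arr[mid]=31
arr[0] == 31, found at index 0
= 0


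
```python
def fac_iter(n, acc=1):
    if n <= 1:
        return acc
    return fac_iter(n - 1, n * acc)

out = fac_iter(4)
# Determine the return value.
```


fac_iter(4, 1)
= fac_iter(3, 4 * 1) = fac_iter(3, 4)
= fac_iter(2, 3 * 4) = fac_iter(2, 12)
= fac_iter(1, 2 * 12) = fac_iter(1, 24)
n <= 1, return acc = 24


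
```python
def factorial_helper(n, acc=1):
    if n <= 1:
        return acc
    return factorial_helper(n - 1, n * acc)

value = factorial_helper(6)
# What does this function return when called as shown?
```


factorial_helper(6, 1)
= factorial_helper(5, 6 * 1) = factorial_helper(5, 6)
= factorial_helper(4, 5 * 6) = factorial_helper(4, 30)
= factorial_helper(3, 4 * 30) = factorial_helper(3, 120)
= factorial_helper(2, 3 * 120) = factorial_helper(2, 360)
= factorial_helper(1, 2 * 360) = factorial_helper(1, 720)
n <= 1, return acc = 720


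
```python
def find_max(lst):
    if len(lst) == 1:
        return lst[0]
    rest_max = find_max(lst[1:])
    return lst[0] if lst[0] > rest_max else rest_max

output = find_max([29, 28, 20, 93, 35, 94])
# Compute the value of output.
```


find_max([29, 28, 20, 93, 35, 94])
= compare 29 with find_max([28, 20, 93, 35, 94])
= compare 28 with find_max([20, 93, 35, 94])
= compare 20 with find_max([93, 35, 94])
= compare 93 with find_max([35, 94])
= compare 35 with find_max([94])
Base: find_max([94]) = 94
compare 35 with 94: max = 94
compare 93 with 94: max = 94
compare 20 with 94: max = 94
compare 28 with 94: max = 94
compare 29 with 94: max = 94
= 94


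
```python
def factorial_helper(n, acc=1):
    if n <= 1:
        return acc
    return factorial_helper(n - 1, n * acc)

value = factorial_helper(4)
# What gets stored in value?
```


factorial_helper(4, 1)
= factorial_helper(3, 4 * 1) = factorial_helper(3, 4)
= factorial_helper(2, 3 * 4) = factorial_helper(2, 12)
= factorial_helper(1, 2 * 12) = factorial_helper(1, 24)
n <= 1, return acc = 24


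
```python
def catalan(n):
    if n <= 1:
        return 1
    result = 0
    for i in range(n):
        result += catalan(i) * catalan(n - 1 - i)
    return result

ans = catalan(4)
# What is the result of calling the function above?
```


catalan(4)
= sum of catalan(i) * catalan(4-1-i) for i in 0..3
First compute sub-values bottom-up:
  catalan(0) = 1, catalan(1) = 1
  catalan(2) = 1*1 + 1*1 = 2
  catalan(3) = 1*2 + 1*1 + 2*1 = 5
Now catalan(4):
  catalan(0)*catalan(3) = 1*5 = 5
  catalan(1)*catalan(2) = 1*2 = 2
  catalan(2)*catalan(1) = 2*1 = 2
  catalan(3)*catalan(0) = 5*1 = 5
= 5 + 2 + 2 + 5
= 14


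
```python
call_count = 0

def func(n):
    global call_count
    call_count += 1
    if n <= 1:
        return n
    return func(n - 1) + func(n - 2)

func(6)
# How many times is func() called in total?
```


func(6) calls func(5) and func(4); each non-base call branches into two more.
Let C(k) = total number of calls made by func(k), including the call to func(k) itself.
Base cases: C(0) = 1, C(1) = 1
Recurrence: C(k) = 1 + C(k-1) + C(k-2)
  C(2) = 1 + C(1) + C(0) = 1 + 1 + 1 = 3
  C(3) = 1 + C(2) + C(1) = 1 + 3 + 1 = 5
  C(4) = 1 + C(3) + C(2) = 1 + 5 + 3 = 9
  C(5) = 1 + C(4) + C(3) = 1 + 9 + 5 = 15
  C(6) = 1 + C(5) + C(4) = 1 + 15 + 9 = 25
Total calls = C(6) = 25


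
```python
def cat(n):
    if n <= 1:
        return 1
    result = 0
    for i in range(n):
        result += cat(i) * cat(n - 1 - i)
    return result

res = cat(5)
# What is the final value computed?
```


cat(5)
= sum of cat(i) * cat(5-1-i) for i in 0..4
First compute sub-values bottom-up:
  cat(0) = 1, cat(1) = 1
  cat(2) = 1*1 + 1*1 = 2
  cat(3) = 1*2 + 1*1 + 2*1 = 5
  cat(4) = 1*5 + 1*2 + 2*1 + 5*1 = 14
Now cat(5):
  cat(0)*cat(4) = 1*14 = 14
  cat(1)*cat(3) = 1*5 = 5
  cat(2)*cat(2) = 2*2 = 4
  cat(3)*cat(1) = 5*1 = 5
  cat(4)*cat(0) = 14*1 = 14
= 14 + 5 + 4 + 5 + 14
= 42


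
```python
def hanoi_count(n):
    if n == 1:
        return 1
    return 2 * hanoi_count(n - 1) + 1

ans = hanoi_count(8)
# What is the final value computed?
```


hanoi_count(8)
= 2 * hanoi_count(7) + 1
= 2 * (2 * hanoi_count(6) + 1) + 1
= 2 * (2 * (2 * hanoi_count(5) + 1) + 1) + 1
= 2 * (2 * (2 * (2 * hanoi_count(4) + 1) + 1) + 1) + 1
= 2 * (2 * (2 * (2 * (2 * hanoi_count(3) + 1) + 1) + 1) + 1) + 1
= 2 * (2 * (2 * (2 * (2 * (2 * hanoi_count(2) + 1) + 1) + 1) + 1) + 1) + 1
= 2 * (2 * (2 * (2 * (2 * (2 * (2 * hanoi_count(1) + 1) + 1) + 1) + 1) + 1) + 1) + 1
Now compute bottom-up:
hanoi_count(1) = 1
hanoi_count(2) = 2 * 1 + 1 = 3
hanoi_count(3) = 2 * 3 + 1 = 7
hanoi_count(4) = 2 * 7 + 1 = 15
hanoi_count(5) = 2 * 15 + 1 = 31
hanoi_count(6) = 2 * 31 + 1 = 63
hanoi_count(7) = 2 * 63 + 1 = 127
hanoi_count(8) = 2 * 127 + 1 = 255
= 255


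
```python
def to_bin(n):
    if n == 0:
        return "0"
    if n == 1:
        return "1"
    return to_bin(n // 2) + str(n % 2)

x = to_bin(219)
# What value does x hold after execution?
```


to_bin(219)
= to_bin(109) + "1"
= to_bin(54) + "1" + "1"
= to_bin(27) + "0" + "1" + "1"
= to_bin(13) + "1" + "0" + "1" + "1"
= to_bin(6) + "1" + "1" + "0" + "1" + "1"
= to_bin(3) + "0" + "1" + "1" + "0" + "1" + "1"
= to_bin(1) + "1" + "0" + "1" + "1" + "0" + "1" + "1"
= "1" + "1" + "0" + "1" + "1" + "0" + "1" + "1"
= "11011011"


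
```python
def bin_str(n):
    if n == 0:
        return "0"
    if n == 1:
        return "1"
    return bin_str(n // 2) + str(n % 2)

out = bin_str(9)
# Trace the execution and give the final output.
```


bin_str(9)
= bin_str(4) + "1"
= bin_str(2) + "0" + "1"
= bin_str(1) + "0" + "0" + "1"
= "1" + "0" + "0" + "1"
= "1001"
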